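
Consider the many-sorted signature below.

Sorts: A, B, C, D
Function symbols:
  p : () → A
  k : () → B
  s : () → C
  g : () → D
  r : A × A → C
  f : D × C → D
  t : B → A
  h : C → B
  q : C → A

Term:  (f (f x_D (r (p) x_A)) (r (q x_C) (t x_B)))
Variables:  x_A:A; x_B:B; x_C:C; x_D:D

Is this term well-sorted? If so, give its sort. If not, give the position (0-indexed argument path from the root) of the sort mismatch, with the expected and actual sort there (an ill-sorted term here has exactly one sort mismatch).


well-sorted; sort = D

    x_D : D
      (p) : A
      x_A : A
    (r (p) x_A) : C
  (f x_D (r (p) x_A)) : D
      x_C : C
    (q x_C) : A
      x_B : B
    (t x_B) : A
  (r (q x_C) (t x_B)) : C
(f (f x_D (r (p) x_A)) (r (q x_C) (t x_B))) : D


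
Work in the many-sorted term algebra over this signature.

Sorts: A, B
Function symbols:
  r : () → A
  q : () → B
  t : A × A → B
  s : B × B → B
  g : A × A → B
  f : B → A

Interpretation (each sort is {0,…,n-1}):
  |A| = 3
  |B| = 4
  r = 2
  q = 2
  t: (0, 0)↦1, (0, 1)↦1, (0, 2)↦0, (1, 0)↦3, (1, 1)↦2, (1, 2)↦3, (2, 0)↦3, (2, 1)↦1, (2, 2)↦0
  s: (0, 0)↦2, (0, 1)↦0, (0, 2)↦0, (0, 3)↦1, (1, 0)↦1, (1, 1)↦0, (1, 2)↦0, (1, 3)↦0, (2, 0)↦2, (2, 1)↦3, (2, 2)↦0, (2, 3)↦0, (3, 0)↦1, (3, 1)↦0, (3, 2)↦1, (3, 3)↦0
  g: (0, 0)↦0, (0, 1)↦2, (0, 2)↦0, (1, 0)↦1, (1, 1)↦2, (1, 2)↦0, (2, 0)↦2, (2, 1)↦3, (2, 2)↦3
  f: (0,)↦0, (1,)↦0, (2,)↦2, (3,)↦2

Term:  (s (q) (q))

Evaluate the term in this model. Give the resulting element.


value = 0

  q = 2
  q = 2
  (s (q) (q)) = s(2, 2) = 0


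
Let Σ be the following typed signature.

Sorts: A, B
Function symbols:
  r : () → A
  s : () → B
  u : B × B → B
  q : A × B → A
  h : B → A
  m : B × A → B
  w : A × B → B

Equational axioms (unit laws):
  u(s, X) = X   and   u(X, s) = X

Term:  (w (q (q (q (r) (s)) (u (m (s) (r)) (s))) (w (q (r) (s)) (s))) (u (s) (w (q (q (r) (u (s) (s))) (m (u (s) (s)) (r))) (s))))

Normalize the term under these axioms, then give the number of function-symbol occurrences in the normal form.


size = 23

1. (w (q (q (q (r) (s)) (u (m (s) (r)) (s))) (w (q (r) (s)) (s))) (u (s) (w (q (q (r) (u (s) (s))) (m (u (s) (s)) (r))) (s))))  →  (w (q (q (q (r) (s)) (m (s) (r))) (w (q (r) (s)) (s))) (u (s) (w (q (q (r) (u (s) (s))) (m (u (s) (s)) (r))) (s))))
2. (w (q (q (q (r) (s)) (m (s) (r))) (w (q (r) (s)) (s))) (u (s) (w (q (q (r) (u (s) (s))) (m (u (s) (s)) (r))) (s))))  →  (w (q (q (q (r) (s)) (m (s) (r))) (w (q (r) (s)) (s))) (w (q (q (r) (u (s) (s))) (m (u (s) (s)) (r))) (s)))
3. (w (q (q (q (r) (s)) (m (s) (r))) (w (q (r) (s)) (s))) (w (q (q (r) (u (s) (s))) (m (u (s) (s)) (r))) (s)))  →  (w (q (q (q (r) (s)) (m (s) (r))) (w (q (r) (s)) (s))) (w (q (q (r) (s)) (m (u (s) (s)) (r))) (s)))
4. (w (q (q (q (r) (s)) (m (s) (r))) (w (q (r) (s)) (s))) (w (q (q (r) (s)) (m (u (s) (s)) (r))) (s)))  →  (w (q (q (q (r) (s)) (m (s) (r))) (w (q (r) (s)) (s))) (w (q (q (r) (s)) (m (s) (r))) (s)))
normal form: (w (q (q (q (r) (s)) (m (s) (r))) (w (q (r) (s)) (s))) (w (q (q (r) (s)) (m (s) (r))) (s)))


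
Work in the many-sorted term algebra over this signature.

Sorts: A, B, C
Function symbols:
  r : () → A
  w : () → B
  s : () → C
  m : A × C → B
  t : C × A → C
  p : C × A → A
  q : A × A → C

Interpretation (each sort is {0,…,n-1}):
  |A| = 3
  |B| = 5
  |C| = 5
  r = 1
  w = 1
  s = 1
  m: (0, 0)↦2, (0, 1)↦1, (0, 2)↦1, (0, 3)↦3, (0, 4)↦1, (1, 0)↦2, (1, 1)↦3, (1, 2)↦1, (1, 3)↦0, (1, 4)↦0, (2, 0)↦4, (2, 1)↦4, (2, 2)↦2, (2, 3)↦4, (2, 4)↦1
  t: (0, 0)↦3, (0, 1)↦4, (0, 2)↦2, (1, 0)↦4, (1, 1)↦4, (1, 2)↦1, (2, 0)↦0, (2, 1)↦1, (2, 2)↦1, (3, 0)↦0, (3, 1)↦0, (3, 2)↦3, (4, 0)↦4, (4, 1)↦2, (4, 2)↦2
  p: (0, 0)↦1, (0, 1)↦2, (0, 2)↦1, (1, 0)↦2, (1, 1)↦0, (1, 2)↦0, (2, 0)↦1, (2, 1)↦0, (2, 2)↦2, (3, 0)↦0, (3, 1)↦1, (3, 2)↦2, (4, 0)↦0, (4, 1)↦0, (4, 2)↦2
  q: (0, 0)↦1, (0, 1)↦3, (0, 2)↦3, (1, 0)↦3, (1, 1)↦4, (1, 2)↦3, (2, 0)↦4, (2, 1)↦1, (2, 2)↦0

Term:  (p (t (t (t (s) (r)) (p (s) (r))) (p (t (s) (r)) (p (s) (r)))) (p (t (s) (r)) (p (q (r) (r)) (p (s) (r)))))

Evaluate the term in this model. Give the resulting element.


value = 0

  s = 1
  r = 1
  (t (s) (r)) = t(1, 1) = 4
  s = 1
  r = 1
  (p (s) (r)) = p(1, 1) = 0
  (t (t (s) (r)) (p (s) (r))) = t(4, 0) = 4
  s = 1
  r = 1
  (t (s) (r)) = t(1, 1) = 4
  s = 1
  r = 1
  (p (s) (r)) = p(1, 1) = 0
  (p (t (s) (r)) (p (s) (r))) = p(4, 0) = 0
  (t (t (t (s) (r)) (p (s) (r))) (p (t (s) (r)) (p (s) (r)))) = t(4, 0) = 4
  s = 1
  r = 1
  (t (s) (r)) = t(1, 1) = 4
  r = 1
  r = 1
  (q (r) (r)) = q(1, 1) = 4
  s = 1
  r = 1
  (p (s) (r)) = p(1, 1) = 0
  (p (q (r) (r)) (p (s) (r))) = p(4, 0) = 0
  (p (t (s) (r)) (p (q (r) (r)) (p (s) (r)))) = p(4, 0) = 0
  (p (t (t (t (s) (r)) (p (s) (r))) (p (t (s) (r)) (p (s) (r)))) (p (t (s) (r)) (p (q (r) (r)) (p (s) (r))))) = p(4, 0) = 0


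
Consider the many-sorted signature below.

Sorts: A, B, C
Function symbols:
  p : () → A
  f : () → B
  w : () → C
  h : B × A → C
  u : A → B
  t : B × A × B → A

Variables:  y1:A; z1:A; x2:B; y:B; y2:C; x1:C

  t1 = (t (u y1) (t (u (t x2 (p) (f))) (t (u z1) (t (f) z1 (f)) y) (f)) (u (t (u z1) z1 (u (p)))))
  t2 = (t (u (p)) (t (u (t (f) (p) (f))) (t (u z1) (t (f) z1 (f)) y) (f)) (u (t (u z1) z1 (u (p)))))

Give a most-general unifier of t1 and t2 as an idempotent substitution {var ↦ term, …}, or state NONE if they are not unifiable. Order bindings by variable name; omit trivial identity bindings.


{x2 ↦ (f), y1 ↦ (p)}


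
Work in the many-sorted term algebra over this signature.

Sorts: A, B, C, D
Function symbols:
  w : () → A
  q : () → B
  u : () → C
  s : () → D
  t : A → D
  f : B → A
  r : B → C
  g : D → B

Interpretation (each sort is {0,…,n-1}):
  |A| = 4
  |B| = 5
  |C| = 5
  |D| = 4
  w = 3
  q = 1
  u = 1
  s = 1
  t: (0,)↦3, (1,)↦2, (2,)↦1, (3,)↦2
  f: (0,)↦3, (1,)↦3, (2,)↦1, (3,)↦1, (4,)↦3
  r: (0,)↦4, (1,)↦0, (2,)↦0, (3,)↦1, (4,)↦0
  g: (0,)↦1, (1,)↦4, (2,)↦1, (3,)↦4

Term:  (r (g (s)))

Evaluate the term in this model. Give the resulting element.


value = 0

  s = 1
  (g (s)) = g(1,) = 4
  (r (g (s))) = r(4,) = 0


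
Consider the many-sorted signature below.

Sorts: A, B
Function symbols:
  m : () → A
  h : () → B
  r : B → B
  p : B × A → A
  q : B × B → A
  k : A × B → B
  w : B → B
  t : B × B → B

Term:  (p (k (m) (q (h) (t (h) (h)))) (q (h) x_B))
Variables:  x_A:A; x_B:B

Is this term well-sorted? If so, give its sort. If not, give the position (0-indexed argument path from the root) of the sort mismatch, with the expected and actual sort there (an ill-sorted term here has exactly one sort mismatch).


    (m) : A
      (h) : B
        (h) : B
        (h) : B
      (t (h) (h)) : B
    (q (h) (t (h) (h))) : A
  (k (m) (q (h) (t (h) (h)))) : ✗ arg 1 at [0, 1] has sort A, expected B
    (h) : B
    x_B : B
  (q (h) x_B) : A

ill-sorted at position [0, 1]: expected B, got A


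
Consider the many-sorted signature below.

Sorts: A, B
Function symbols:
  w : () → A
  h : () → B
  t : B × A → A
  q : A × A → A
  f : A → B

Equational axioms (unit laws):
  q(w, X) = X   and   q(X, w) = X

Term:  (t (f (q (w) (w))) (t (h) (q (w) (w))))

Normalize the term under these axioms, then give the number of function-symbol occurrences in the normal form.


1. (t (f (q (w) (w))) (t (h) (q (w) (w))))  →  (t (f (w)) (t (h) (q (w) (w))))
2. (t (f (w)) (t (h) (q (w) (w))))  →  (t (f (w)) (t (h) (w)))
normal form: (t (f (w)) (t (h) (w)))

size = 6


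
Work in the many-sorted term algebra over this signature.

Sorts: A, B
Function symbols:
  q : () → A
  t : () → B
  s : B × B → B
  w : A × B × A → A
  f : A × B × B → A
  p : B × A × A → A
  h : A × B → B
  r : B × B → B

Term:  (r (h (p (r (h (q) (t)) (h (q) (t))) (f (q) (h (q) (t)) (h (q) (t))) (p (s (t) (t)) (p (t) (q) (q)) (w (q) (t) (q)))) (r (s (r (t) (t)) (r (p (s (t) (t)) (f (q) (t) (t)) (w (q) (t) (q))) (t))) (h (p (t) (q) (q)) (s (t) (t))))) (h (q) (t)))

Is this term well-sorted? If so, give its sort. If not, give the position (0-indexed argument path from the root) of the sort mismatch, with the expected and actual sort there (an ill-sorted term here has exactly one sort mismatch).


          (q) : A
          (t) : B
        (h (q) (t)) : B
          (q) : A
          (t) : B
        (h (q) (t)) : B
      (r (h (q) (t)) (h (q) (t))) : B
        (q) : A
          (q) : A
          (t) : B
        (h (q) (t)) : B
          (q) : A
          (t) : B
        (h (q) (t)) : B
      (f (q) (h (q) (t)) (h (q) (t))) : A
          (t) : B
          (t) : B
        (s (t) (t)) : B
          (t) : B
          (q) : A
          (q) : A
        (p (t) (q) (q)) : A
          (q) : A
          (t) : B
          (q) : A
        (w (q) (t) (q)) : A
      (p (s (t) (t)) (p (t) (q) (q)) (w (q) (t) (q))) : A
    (p (r (h (q) (t)) (h (q) (t))) (f (q) (h (q) (t)) (h (q) (t))) (p (s (t) (t)) (p (t) (q) (q)) (w (q) (t) (q)))) : A
          (t) : B
          (t) : B
        (r (t) (t)) : B
              (t) : B
              (t) : B
            (s (t) (t)) : B
              (q) : A
              (t) : B
              (t) : B
            (f (q) (t) (t)) : A
              (q) : A
              (t) : B
              (q) : A
            (w (q) (t) (q)) : A
          (p (s (t) (t)) (f (q) (t) (t)) (w (q) (t) (q))) : A
          (t) : B
        (r (p (s (t) (t)) (f (q) (t) (t)) (w (q) (t) (q))) (t)) : ✗ arg 0 at [0, 1, 0, 1, 0] has sort A, expected B
          (t) : B
          (q) : A
          (q) : A
        (p (t) (q) (q)) : A
          (t) : B
          (t) : B
        (s (t) (t)) : B
      (h (p (t) (q) (q)) (s (t) (t))) : B
    (q) : A
    (t) : B
  (h (q) (t)) : B

ill-sorted at position [0, 1, 0, 1, 0]: expected B, got A


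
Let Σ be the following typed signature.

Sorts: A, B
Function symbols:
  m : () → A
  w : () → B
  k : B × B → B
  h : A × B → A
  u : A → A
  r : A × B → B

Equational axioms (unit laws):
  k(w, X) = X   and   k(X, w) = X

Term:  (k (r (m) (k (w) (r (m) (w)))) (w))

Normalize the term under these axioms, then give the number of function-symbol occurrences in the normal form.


1. (k (r (m) (k (w) (r (m) (w)))) (w))  →  (r (m) (k (w) (r (m) (w))))
2. (r (m) (k (w) (r (m) (w))))  →  (r (m) (r (m) (w)))
normal form: (r (m) (r (m) (w)))

size = 5


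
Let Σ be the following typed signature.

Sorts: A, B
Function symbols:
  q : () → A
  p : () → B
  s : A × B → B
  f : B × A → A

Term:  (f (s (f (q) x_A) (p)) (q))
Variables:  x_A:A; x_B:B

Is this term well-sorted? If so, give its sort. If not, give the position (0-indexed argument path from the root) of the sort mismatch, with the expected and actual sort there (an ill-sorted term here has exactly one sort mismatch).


      (q) : A
      x_A : A
    (f (q) x_A) : ✗ arg 0 at [0, 0, 0] has sort A, expected B
    (p) : B
  (q) : A

ill-sorted at position [0, 0, 0]: expected B, got A


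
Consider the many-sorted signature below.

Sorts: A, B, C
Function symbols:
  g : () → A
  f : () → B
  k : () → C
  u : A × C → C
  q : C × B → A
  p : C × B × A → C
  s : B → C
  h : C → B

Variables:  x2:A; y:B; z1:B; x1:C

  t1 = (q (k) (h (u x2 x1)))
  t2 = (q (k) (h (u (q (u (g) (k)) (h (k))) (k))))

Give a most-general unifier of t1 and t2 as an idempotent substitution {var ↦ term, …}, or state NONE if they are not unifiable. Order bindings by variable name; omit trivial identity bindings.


{x1 ↦ (k), x2 ↦ (q (u (g) (k)) (h (k)))}


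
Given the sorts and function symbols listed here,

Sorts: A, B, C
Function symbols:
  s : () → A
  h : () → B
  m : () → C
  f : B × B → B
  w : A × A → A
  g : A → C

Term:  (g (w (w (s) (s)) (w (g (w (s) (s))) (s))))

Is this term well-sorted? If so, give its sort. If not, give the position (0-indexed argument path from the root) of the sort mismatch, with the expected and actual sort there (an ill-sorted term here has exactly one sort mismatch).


ill-sorted at position [0, 1, 0]: expected A, got C

      (s) : A
      (s) : A
    (w (s) (s)) : A
          (s) : A
          (s) : A
        (w (s) (s)) : A
      (g (w (s) (s))) : C
      (s) : A
    (w (g (w (s) (s))) (s)) : ✗ arg 0 at [0, 1, 0] has sort C, expected A


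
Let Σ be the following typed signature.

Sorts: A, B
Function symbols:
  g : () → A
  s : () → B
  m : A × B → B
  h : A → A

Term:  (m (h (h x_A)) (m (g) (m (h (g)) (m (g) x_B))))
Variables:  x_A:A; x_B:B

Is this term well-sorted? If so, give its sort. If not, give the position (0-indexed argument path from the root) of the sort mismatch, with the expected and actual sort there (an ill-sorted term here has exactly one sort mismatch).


well-sorted; sort = B

      x_A : A
    (h x_A) : A
  (h (h x_A)) : A
    (g) : A
        (g) : A
      (h (g)) : A
        (g) : A
        x_B : B
      (m (g) x_B) : B
    (m (h (g)) (m (g) x_B)) : B
  (m (g) (m (h (g)) (m (g) x_B))) : B
(m (h (h x_A)) (m (g) (m (h (g)) (m (g) x_B)))) : B


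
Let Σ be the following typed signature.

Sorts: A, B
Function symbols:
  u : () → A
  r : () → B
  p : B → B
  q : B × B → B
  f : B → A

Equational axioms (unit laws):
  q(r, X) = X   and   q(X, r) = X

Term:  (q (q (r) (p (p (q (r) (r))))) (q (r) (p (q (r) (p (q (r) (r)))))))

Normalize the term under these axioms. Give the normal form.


normal form = (q (p (p (r))) (p (p (r))))

1. (q (q (r) (p (p (q (r) (r))))) (q (r) (p (q (r) (p (q (r) (r)))))))  →  (q (p (p (q (r) (r)))) (q (r) (p (q (r) (p (q (r) (r)))))))
2. (q (p (p (q (r) (r)))) (q (r) (p (q (r) (p (q (r) (r)))))))  →  (q (p (p (r))) (q (r) (p (q (r) (p (q (r) (r)))))))
3. (q (p (p (r))) (q (r) (p (q (r) (p (q (r) (r)))))))  →  (q (p (p (r))) (p (q (r) (p (q (r) (r))))))
4. (q (p (p (r))) (p (q (r) (p (q (r) (r))))))  →  (q (p (p (r))) (p (p (q (r) (r)))))
5. (q (p (p (r))) (p (p (q (r) (r)))))  →  (q (p (p (r))) (p (p (r))))


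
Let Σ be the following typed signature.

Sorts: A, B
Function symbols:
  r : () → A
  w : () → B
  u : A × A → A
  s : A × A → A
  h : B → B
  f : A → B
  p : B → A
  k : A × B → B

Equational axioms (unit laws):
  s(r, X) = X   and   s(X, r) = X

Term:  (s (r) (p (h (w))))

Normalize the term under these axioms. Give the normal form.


1. (s (r) (p (h (w))))  →  (p (h (w)))

normal form = (p (h (w)))


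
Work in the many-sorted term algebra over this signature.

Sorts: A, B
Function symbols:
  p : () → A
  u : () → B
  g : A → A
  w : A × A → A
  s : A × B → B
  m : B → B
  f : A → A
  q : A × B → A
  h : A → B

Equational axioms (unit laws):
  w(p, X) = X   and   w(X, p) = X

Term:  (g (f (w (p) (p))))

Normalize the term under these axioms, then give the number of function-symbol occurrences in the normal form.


1. (g (f (w (p) (p))))  →  (g (f (p)))
normal form: (g (f (p)))

size = 3


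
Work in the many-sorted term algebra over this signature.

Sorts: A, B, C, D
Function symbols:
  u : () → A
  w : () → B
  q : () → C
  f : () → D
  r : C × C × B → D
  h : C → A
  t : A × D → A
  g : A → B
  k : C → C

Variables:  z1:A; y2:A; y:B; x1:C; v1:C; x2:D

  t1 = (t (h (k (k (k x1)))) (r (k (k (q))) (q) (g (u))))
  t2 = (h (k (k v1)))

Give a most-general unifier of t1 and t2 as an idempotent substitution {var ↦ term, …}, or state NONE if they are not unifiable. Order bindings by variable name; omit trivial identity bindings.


NONE (not unifiable)

head clash or occurs-check failure — not unifiable


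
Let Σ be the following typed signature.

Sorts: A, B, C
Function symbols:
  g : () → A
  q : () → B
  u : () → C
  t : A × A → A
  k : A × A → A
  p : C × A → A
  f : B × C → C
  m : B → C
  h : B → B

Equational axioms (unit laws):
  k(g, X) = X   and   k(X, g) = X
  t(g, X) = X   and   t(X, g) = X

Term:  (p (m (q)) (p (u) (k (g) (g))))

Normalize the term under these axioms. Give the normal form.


1. (p (m (q)) (p (u) (k (g) (g))))  →  (p (m (q)) (p (u) (g)))

normal form = (p (m (q)) (p (u) (g)))


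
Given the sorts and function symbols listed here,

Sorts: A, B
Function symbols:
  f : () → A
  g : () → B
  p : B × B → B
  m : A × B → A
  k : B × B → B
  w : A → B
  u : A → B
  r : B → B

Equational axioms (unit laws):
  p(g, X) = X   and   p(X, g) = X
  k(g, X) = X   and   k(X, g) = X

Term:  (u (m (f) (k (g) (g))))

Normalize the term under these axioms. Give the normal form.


normal form = (u (m (f) (g)))

1. (u (m (f) (k (g) (g))))  →  (u (m (f) (g)))


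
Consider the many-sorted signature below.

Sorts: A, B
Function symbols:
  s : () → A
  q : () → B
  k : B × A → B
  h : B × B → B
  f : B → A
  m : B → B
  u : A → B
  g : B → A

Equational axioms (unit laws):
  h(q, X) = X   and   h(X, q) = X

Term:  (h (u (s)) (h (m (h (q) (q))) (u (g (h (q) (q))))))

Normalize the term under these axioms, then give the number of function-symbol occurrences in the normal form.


size = 9

1. (h (u (s)) (h (m (h (q) (q))) (u (g (h (q) (q))))))  →  (h (u (s)) (h (m (q)) (u (g (h (q) (q))))))
2. (h (u (s)) (h (m (q)) (u (g (h (q) (q))))))  →  (h (u (s)) (h (m (q)) (u (g (q)))))
normal form: (h (u (s)) (h (m (q)) (u (g (q)))))


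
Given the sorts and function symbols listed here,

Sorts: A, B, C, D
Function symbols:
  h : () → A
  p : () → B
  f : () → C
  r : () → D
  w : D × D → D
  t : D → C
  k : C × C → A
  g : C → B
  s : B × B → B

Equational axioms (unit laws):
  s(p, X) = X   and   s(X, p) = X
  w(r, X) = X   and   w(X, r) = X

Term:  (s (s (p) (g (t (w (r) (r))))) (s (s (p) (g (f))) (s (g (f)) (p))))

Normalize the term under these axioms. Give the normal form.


normal form = (s (g (t (r))) (s (g (f)) (g (f))))

1. (s (s (p) (g (t (w (r) (r))))) (s (s (p) (g (f))) (s (g (f)) (p))))  →  (s (g (t (w (r) (r)))) (s (s (p) (g (f))) (s (g (f)) (p))))
2. (s (g (t (w (r) (r)))) (s (s (p) (g (f))) (s (g (f)) (p))))  →  (s (g (t (r))) (s (s (p) (g (f))) (s (g (f)) (p))))
3. (s (g (t (r))) (s (s (p) (g (f))) (s (g (f)) (p))))  →  (s (g (t (r))) (s (g (f)) (s (g (f)) (p))))
4. (s (g (t (r))) (s (g (f)) (s (g (f)) (p))))  →  (s (g (t (r))) (s (g (f)) (g (f))))


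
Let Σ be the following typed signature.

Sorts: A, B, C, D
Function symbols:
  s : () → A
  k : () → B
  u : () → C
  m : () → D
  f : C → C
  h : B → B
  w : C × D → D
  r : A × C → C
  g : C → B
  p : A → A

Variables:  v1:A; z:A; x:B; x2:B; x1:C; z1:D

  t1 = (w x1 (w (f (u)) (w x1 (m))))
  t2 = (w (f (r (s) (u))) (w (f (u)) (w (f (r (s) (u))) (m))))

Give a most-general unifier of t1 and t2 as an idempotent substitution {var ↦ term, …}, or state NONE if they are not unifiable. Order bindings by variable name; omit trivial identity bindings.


{x1 ↦ (f (r (s) (u)))}


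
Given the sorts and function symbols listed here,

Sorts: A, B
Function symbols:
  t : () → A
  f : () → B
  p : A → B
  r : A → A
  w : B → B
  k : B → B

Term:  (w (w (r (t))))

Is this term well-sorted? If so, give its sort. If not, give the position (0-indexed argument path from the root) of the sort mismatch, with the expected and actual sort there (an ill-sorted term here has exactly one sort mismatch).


ill-sorted at position [0, 0]: expected B, got A

      (t) : A
    (r (t)) : A
  (w (r (t))) : ✗ arg 0 at [0, 0] has sort A, expected B


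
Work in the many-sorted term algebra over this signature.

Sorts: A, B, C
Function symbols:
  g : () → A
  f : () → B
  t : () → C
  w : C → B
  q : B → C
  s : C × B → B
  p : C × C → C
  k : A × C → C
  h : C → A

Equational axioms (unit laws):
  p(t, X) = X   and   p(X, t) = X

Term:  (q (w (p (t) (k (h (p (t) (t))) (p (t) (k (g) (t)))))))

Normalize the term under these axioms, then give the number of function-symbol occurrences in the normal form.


size = 8

1. (q (w (p (t) (k (h (p (t) (t))) (p (t) (k (g) (t)))))))  →  (q (w (k (h (p (t) (t))) (p (t) (k (g) (t))))))
2. (q (w (k (h (p (t) (t))) (p (t) (k (g) (t))))))  →  (q (w (k (h (t)) (p (t) (k (g) (t))))))
3. (q (w (k (h (t)) (p (t) (k (g) (t))))))  →  (q (w (k (h (t)) (k (g) (t)))))
normal form: (q (w (k (h (t)) (k (g) (t)))))


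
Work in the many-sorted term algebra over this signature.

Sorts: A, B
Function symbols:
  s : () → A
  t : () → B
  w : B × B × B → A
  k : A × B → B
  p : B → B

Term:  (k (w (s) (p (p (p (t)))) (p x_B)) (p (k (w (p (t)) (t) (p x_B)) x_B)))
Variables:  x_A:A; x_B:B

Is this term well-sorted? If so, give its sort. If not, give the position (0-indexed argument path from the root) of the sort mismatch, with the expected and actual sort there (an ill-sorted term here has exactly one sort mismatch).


ill-sorted at position [0, 0]: expected B, got A

    (s) : A
          (t) : B
        (p (t)) : B
      (p (p (t))) : B
    (p (p (p (t)))) : B
      x_B : B
    (p x_B) : B
  (w (s) (p (p (p (t)))) (p x_B)) : ✗ arg 0 at [0, 0] has sort A, expected B
          (t) : B
        (p (t)) : B
        (t) : B
          x_B : B
        (p x_B) : B
      (w (p (t)) (t) (p x_B)) : A
      x_B : B
    (k (w (p (t)) (t) (p x_B)) x_B) : B
  (p (k (w (p (t)) (t) (p x_B)) x_B)) : B


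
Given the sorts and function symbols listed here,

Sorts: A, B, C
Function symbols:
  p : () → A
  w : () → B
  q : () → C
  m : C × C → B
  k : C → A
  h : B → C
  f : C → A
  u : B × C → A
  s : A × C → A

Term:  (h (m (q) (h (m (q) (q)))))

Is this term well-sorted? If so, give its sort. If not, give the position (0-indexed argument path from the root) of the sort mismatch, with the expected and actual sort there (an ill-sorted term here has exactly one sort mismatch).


well-sorted; sort = C

    (q) : C
        (q) : C
        (q) : C
      (m (q) (q)) : B
    (h (m (q) (q))) : C
  (m (q) (h (m (q) (q)))) : B
(h (m (q) (h (m (q) (q))))) : C


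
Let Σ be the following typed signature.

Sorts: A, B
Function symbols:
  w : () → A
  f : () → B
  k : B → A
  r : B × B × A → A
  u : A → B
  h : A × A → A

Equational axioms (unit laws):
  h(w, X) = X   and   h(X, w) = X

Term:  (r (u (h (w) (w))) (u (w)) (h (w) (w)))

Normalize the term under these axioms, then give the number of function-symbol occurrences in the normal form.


1. (r (u (h (w) (w))) (u (w)) (h (w) (w)))  →  (r (u (w)) (u (w)) (h (w) (w)))
2. (r (u (w)) (u (w)) (h (w) (w)))  →  (r (u (w)) (u (w)) (w))
normal form: (r (u (w)) (u (w)) (w))

size = 6


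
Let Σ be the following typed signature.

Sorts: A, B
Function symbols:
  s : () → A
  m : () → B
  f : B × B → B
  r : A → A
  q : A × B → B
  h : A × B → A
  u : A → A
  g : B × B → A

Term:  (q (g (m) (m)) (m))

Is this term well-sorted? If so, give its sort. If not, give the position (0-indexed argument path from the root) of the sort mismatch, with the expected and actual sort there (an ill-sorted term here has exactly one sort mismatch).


    (m) : B
    (m) : B
  (g (m) (m)) : A
  (m) : B
(q (g (m) (m)) (m)) : B

well-sorted; sort = B


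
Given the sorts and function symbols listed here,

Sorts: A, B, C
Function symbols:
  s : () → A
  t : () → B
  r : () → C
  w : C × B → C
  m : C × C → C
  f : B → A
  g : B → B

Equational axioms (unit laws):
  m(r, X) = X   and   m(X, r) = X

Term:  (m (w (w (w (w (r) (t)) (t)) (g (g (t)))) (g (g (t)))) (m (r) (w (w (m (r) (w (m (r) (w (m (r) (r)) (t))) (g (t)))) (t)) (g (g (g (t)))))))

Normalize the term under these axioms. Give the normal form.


normal form = (m (w (w (w (w (r) (t)) (t)) (g (g (t)))) (g (g (t)))) (w (w (w (w (r) (t)) (g (t))) (t)) (g (g (g (t))))))

1. (m (w (w (w (w (r) (t)) (t)) (g (g (t)))) (g (g (t)))) (m (r) (w (w (m (r) (w (m (r) (w (m (r) (r)) (t))) (g (t)))) (t)) (g (g (g (t)))))))  →  (m (w (w (w (w (r) (t)) (t)) (g (g (t)))) (g (g (t)))) (w (w (m (r) (w (m (r) (w (m (r) (r)) (t))) (g (t)))) (t)) (g (g (g (t))))))
2. (m (w (w (w (w (r) (t)) (t)) (g (g (t)))) (g (g (t)))) (w (w (m (r) (w (m (r) (w (m (r) (r)) (t))) (g (t)))) (t)) (g (g (g (t))))))  →  (m (w (w (w (w (r) (t)) (t)) (g (g (t)))) (g (g (t)))) (w (w (w (m (r) (w (m (r) (r)) (t))) (g (t))) (t)) (g (g (g (t))))))
3. (m (w (w (w (w (r) (t)) (t)) (g (g (t)))) (g (g (t)))) (w (w (w (m (r) (w (m (r) (r)) (t))) (g (t))) (t)) (g (g (g (t))))))  →  (m (w (w (w (w (r) (t)) (t)) (g (g (t)))) (g (g (t)))) (w (w (w (w (m (r) (r)) (t)) (g (t))) (t)) (g (g (g (t))))))
4. (m (w (w (w (w (r) (t)) (t)) (g (g (t)))) (g (g (t)))) (w (w (w (w (m (r) (r)) (t)) (g (t))) (t)) (g (g (g (t))))))  →  (m (w (w (w (w (r) (t)) (t)) (g (g (t)))) (g (g (t)))) (w (w (w (w (r) (t)) (g (t))) (t)) (g (g (g (t))))))


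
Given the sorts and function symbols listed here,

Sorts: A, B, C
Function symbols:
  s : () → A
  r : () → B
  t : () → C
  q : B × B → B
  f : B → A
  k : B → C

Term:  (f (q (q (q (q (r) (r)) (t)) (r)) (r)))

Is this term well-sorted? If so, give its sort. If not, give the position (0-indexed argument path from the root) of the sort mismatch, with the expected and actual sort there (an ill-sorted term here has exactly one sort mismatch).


          (r) : B
          (r) : B
        (q (r) (r)) : B
        (t) : C
      (q (q (r) (r)) (t)) : ✗ arg 1 at [0, 0, 0, 1] has sort C, expected B
      (r) : B
    (r) : B

ill-sorted at position [0, 0, 0, 1]: expected B, got C


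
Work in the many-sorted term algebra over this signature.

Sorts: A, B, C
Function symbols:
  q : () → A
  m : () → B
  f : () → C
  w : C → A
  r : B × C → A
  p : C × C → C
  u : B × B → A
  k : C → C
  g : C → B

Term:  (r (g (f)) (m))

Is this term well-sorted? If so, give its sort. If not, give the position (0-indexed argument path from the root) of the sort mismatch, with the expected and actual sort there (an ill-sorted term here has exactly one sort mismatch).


    (f) : C
  (g (f)) : B
  (m) : B
(r (g (f)) (m)) : ✗ arg 1 at [1] has sort B, expected C

ill-sorted at position [1]: expected C, got B


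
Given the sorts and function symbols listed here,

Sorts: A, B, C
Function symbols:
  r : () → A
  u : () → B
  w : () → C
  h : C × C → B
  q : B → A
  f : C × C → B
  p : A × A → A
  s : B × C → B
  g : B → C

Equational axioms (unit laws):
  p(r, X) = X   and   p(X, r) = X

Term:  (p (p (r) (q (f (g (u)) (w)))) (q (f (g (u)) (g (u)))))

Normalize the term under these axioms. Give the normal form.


normal form = (p (q (f (g (u)) (w))) (q (f (g (u)) (g (u)))))

1. (p (p (r) (q (f (g (u)) (w)))) (q (f (g (u)) (g (u)))))  →  (p (q (f (g (u)) (w))) (q (f (g (u)) (g (u)))))


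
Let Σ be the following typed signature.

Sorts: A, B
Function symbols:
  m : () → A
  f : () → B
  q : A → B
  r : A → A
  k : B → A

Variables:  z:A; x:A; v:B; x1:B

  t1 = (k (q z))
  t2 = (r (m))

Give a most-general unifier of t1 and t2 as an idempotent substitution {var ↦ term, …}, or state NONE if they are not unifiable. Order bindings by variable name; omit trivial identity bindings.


head clash or occurs-check failure — not unifiable

NONE (not unifiable)


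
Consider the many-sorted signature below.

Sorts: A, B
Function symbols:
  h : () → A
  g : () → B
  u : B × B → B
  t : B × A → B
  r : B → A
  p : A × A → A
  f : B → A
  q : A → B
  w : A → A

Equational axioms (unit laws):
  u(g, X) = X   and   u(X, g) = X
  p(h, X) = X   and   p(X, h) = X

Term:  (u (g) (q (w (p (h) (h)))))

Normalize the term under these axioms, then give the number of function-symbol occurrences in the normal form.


size = 3

1. (u (g) (q (w (p (h) (h)))))  →  (q (w (p (h) (h))))
2. (q (w (p (h) (h))))  →  (q (w (h)))
normal form: (q (w (h)))


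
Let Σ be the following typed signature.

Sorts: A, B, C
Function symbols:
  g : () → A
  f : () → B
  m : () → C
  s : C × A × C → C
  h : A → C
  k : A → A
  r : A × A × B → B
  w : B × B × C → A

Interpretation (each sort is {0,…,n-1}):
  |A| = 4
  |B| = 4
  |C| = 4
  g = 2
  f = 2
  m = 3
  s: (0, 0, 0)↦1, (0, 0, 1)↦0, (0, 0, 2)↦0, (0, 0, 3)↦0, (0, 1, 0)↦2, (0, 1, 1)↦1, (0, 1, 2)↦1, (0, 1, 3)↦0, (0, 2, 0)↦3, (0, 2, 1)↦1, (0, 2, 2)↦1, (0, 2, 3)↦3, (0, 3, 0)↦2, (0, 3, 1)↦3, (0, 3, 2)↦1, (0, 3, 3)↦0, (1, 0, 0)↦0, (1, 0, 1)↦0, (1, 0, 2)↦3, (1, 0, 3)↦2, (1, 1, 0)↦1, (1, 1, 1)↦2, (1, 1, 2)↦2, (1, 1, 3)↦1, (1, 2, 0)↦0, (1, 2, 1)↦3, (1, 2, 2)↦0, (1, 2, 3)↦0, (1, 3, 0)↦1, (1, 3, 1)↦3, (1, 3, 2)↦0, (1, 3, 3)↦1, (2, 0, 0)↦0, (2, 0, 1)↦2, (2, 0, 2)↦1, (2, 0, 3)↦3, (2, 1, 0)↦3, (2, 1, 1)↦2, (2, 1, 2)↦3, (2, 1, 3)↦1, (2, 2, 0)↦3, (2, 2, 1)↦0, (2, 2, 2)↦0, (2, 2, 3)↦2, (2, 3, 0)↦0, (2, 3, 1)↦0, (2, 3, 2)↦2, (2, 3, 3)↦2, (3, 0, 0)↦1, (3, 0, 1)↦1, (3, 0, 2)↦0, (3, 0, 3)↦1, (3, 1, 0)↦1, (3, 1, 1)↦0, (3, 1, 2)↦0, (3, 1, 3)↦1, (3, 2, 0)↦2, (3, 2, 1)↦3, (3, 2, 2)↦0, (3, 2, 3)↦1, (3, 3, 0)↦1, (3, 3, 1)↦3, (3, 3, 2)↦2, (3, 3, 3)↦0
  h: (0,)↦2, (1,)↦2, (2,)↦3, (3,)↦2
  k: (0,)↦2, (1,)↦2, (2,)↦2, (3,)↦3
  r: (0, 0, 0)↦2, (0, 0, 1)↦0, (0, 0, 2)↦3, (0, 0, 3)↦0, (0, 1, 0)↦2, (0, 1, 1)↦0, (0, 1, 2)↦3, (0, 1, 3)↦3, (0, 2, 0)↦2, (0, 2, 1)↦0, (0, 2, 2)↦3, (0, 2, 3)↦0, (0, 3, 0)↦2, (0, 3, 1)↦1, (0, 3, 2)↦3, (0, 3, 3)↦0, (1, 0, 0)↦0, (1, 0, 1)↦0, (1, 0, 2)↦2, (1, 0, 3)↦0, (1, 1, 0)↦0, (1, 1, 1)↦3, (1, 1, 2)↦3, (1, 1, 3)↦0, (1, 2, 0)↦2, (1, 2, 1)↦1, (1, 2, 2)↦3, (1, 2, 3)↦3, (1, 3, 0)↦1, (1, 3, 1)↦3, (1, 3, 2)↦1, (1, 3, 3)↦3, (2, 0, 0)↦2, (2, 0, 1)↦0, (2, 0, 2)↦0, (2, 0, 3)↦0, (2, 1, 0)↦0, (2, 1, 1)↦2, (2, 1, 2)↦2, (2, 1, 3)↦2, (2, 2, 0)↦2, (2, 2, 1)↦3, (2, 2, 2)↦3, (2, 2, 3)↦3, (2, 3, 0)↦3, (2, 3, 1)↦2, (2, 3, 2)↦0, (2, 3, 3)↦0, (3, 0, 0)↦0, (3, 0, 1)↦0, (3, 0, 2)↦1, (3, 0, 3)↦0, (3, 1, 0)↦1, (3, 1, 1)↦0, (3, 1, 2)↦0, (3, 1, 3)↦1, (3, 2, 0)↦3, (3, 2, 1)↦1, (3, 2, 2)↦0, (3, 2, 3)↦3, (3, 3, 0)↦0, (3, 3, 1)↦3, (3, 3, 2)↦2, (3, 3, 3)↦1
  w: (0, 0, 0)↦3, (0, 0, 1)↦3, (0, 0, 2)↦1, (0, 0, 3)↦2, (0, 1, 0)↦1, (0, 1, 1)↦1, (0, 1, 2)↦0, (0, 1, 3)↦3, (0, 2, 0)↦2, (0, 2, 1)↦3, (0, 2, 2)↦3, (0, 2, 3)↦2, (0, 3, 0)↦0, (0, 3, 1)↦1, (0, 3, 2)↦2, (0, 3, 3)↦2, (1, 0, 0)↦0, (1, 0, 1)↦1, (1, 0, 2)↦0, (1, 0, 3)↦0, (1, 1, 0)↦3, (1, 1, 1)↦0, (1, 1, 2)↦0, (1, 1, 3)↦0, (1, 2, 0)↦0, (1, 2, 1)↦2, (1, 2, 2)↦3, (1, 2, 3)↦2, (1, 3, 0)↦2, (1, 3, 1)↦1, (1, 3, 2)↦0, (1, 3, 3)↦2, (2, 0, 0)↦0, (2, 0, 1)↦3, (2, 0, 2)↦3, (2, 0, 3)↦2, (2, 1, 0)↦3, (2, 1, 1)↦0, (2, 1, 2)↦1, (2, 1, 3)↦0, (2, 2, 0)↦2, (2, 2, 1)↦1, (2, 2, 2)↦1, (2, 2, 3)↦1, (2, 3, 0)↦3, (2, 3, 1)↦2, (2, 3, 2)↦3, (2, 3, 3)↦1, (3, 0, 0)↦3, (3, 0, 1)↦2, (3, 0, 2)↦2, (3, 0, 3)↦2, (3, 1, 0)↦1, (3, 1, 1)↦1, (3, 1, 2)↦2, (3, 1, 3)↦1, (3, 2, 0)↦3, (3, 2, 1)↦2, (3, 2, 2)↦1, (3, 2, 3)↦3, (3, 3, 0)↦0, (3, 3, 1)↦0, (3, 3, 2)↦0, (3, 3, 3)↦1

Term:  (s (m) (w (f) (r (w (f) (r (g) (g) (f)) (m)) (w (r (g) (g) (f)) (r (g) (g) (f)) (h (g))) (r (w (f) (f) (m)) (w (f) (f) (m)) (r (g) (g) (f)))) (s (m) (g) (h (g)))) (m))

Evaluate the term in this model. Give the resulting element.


value = 0

  m = 3
  f = 2
  f = 2
  g = 2
  g = 2
  f = 2
  (r (g) (g) (f)) = r(2, 2, 2) = 3
  m = 3
  (w (f) (r (g) (g) (f)) (m)) = w(2, 3, 3) = 1
  g = 2
  g = 2
  f = 2
  (r (g) (g) (f)) = r(2, 2, 2) = 3
  g = 2
  g = 2
  f = 2
  (r (g) (g) (f)) = r(2, 2, 2) = 3
  g = 2
  (h (g)) = h(2,) = 3
  (w (r (g) (g) (f)) (r (g) (g) (f)) (h (g))) = w(3, 3, 3) = 1
  f = 2
  f = 2
  m = 3
  (w (f) (f) (m)) = w(2, 2, 3) = 1
  f = 2
  f = 2
  m = 3
  (w (f) (f) (m)) = w(2, 2, 3) = 1
  g = 2
  g = 2
  f = 2
  (r (g) (g) (f)) = r(2, 2, 2) = 3
  (r (w (f) (f) (m)) (w (f) (f) (m)) (r (g) (g) (f))) = r(1, 1, 3) = 0
  (r (w (f) (r (g) (g) (f)) (m)) (w (r (g) (g) (f)) (r (g) (g) (f)) (h (g))) (r (w (f) (f) (m)) (w (f) (f) (m)) (r (g) (g) (f)))) = r(1, 1, 0) = 0
  m = 3
  g = 2
  g = 2
  (h (g)) = h(2,) = 3
  (s (m) (g) (h (g))) = s(3, 2, 3) = 1
  (w (f) (r (w (f) (r (g) (g) (f)) (m)) (w (r (g) (g) (f)) (r (g) (g) (f)) (h (g))) (r (w (f) (f) (m)) (w (f) (f) (m)) (r (g) (g) (f)))) (s (m) (g) (h (g)))) = w(2, 0, 1) = 3
  m = 3
  (s (m) (w (f) (r (w (f) (r (g) (g) (f)) (m)) (w (r (g) (g) (f)) (r (g) (g) (f)) (h (g))) (r (w (f) (f) (m)) (w (f) (f) (m)) (r (g) (g) (f)))) (s (m) (g) (h (g)))) (m)) = s(3, 3, 3) = 0


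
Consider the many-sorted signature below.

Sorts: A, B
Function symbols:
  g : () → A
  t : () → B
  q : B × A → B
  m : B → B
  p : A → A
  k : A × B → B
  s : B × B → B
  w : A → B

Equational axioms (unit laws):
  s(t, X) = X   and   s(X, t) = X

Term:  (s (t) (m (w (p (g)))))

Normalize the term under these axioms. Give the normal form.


normal form = (m (w (p (g))))

1. (s (t) (m (w (p (g)))))  →  (m (w (p (g))))


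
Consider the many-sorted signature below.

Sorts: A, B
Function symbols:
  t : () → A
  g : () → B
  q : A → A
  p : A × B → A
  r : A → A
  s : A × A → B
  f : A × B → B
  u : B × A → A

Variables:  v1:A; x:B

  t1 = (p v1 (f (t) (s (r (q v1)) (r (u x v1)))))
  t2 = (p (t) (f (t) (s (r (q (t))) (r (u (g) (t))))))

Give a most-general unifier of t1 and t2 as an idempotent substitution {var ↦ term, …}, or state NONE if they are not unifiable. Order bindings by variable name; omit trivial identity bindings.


{v1 ↦ (t), x ↦ (g)}


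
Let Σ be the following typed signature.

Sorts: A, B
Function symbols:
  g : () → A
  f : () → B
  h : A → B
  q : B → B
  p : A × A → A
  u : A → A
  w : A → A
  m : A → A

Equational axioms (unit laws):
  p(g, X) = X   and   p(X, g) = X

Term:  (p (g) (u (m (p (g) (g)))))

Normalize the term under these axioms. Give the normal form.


1. (p (g) (u (m (p (g) (g)))))  →  (u (m (p (g) (g))))
2. (u (m (p (g) (g))))  →  (u (m (g)))

normal form = (u (m (g)))


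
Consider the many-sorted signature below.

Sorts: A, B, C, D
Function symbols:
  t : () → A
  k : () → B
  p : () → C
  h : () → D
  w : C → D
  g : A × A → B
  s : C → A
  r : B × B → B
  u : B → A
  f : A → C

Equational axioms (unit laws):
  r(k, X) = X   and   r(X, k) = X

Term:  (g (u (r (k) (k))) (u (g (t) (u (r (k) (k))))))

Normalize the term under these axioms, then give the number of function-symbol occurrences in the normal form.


1. (g (u (r (k) (k))) (u (g (t) (u (r (k) (k))))))  →  (g (u (k)) (u (g (t) (u (r (k) (k))))))
2. (g (u (k)) (u (g (t) (u (r (k) (k))))))  →  (g (u (k)) (u (g (t) (u (k)))))
normal form: (g (u (k)) (u (g (t) (u (k)))))

size = 8


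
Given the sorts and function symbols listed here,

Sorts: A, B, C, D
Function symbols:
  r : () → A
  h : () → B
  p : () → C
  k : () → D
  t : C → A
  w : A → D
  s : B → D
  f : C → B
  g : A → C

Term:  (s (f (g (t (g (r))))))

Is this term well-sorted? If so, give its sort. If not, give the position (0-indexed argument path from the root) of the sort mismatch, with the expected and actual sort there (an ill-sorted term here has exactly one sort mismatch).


          (r) : A
        (g (r)) : C
      (t (g (r))) : A
    (g (t (g (r)))) : C
  (f (g (t (g (r))))) : B
(s (f (g (t (g (r)))))) : D

well-sorted; sort = D


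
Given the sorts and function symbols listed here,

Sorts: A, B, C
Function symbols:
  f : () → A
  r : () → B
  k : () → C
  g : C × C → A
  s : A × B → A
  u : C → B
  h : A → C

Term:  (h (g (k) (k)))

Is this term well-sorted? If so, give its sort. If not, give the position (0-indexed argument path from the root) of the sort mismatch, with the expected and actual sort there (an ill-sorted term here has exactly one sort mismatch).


well-sorted; sort = C

    (k) : C
    (k) : C
  (g (k) (k)) : A
(h (g (k) (k))) : C


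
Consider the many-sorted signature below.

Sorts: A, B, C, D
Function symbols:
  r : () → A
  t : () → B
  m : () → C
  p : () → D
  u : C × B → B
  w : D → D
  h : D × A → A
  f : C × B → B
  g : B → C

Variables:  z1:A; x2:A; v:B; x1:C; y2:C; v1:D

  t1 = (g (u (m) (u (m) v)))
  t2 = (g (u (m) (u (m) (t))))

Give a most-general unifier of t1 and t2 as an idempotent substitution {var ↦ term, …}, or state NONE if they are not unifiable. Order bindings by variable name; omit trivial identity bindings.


{v ↦ (t)}


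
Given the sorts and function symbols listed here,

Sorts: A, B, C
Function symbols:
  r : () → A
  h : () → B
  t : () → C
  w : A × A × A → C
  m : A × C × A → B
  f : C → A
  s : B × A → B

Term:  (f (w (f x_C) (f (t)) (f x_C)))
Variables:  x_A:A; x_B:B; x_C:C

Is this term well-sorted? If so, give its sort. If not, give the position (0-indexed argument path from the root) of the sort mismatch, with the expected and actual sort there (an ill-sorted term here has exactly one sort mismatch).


      x_C : C
    (f x_C) : A
      (t) : C
    (f (t)) : A
      x_C : C
    (f x_C) : A
  (w (f x_C) (f (t)) (f x_C)) : C
(f (w (f x_C) (f (t)) (f x_C))) : A

well-sorted; sort = A


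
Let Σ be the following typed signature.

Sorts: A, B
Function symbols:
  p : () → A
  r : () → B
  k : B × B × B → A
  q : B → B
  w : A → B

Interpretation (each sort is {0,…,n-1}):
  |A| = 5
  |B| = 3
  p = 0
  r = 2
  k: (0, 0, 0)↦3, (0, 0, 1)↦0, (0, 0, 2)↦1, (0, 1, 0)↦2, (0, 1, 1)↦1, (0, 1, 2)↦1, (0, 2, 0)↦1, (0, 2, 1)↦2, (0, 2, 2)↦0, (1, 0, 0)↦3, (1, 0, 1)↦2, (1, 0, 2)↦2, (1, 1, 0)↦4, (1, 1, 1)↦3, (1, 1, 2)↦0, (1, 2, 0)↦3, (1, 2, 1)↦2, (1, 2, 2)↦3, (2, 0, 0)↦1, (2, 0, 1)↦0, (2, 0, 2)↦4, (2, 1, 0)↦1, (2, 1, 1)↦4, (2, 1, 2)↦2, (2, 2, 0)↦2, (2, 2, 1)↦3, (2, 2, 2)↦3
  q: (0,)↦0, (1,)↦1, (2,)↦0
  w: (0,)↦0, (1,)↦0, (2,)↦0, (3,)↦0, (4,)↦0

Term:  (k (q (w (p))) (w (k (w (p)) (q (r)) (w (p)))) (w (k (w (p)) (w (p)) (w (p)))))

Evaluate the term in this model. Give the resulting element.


value = 3

  p = 0
  (w (p)) = w(0,) = 0
  (q (w (p))) = q(0,) = 0
  p = 0
  (w (p)) = w(0,) = 0
  r = 2
  (q (r)) = q(2,) = 0
  p = 0
  (w (p)) = w(0,) = 0
  (k (w (p)) (q (r)) (w (p))) = k(0, 0, 0) = 3
  (w (k (w (p)) (q (r)) (w (p)))) = w(3,) = 0
  p = 0
  (w (p)) = w(0,) = 0
  p = 0
  (w (p)) = w(0,) = 0
  p = 0
  (w (p)) = w(0,) = 0
  (k (w (p)) (w (p)) (w (p))) = k(0, 0, 0) = 3
  (w (k (w (p)) (w (p)) (w (p)))) = w(3,) = 0
  (k (q (w (p))) (w (k (w (p)) (q (r)) (w (p)))) (w (k (w (p)) (w (p)) (w (p))))) = k(0, 0, 0) = 3


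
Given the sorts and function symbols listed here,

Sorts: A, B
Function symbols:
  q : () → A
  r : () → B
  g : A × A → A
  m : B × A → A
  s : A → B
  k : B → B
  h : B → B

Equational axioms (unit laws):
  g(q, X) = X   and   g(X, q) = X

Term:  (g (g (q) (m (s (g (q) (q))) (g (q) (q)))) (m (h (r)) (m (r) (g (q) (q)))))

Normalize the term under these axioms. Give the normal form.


1. (g (g (q) (m (s (g (q) (q))) (g (q) (q)))) (m (h (r)) (m (r) (g (q) (q)))))  →  (g (m (s (g (q) (q))) (g (q) (q))) (m (h (r)) (m (r) (g (q) (q)))))
2. (g (m (s (g (q) (q))) (g (q) (q))) (m (h (r)) (m (r) (g (q) (q)))))  →  (g (m (s (q)) (g (q) (q))) (m (h (r)) (m (r) (g (q) (q)))))
3. (g (m (s (q)) (g (q) (q))) (m (h (r)) (m (r) (g (q) (q)))))  →  (g (m (s (q)) (q)) (m (h (r)) (m (r) (g (q) (q)))))
4. (g (m (s (q)) (q)) (m (h (r)) (m (r) (g (q) (q)))))  →  (g (m (s (q)) (q)) (m (h (r)) (m (r) (q))))

normal form = (g (m (s (q)) (q)) (m (h (r)) (m (r) (q))))


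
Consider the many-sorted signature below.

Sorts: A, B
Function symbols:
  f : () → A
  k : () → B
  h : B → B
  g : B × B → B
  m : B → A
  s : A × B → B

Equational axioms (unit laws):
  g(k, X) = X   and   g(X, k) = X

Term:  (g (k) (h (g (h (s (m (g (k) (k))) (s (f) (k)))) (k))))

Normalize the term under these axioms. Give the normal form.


normal form = (h (h (s (m (k)) (s (f) (k)))))

1. (g (k) (h (g (h (s (m (g (k) (k))) (s (f) (k)))) (k))))  →  (h (g (h (s (m (g (k) (k))) (s (f) (k)))) (k)))
2. (h (g (h (s (m (g (k) (k))) (s (f) (k)))) (k)))  →  (h (h (s (m (g (k) (k))) (s (f) (k)))))
3. (h (h (s (m (g (k) (k))) (s (f) (k)))))  →  (h (h (s (m (k)) (s (f) (k)))))
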